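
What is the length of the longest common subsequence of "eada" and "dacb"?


LCS of "eada" and "dacb"
DP table:
           d    a    c    b
      0    0    0    0    0
  e   0    0    0    0    0
  a   0    0    1    1    1
  d   0    1    1    1    1
  a   0    1    2    2    2
LCS length = dp[4][4] = 2

2


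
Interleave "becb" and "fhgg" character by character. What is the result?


Interleaving "becb" and "fhgg":
  Position 0: 'b' from first, 'f' from second => "bf"
  Position 1: 'e' from first, 'h' from second => "eh"
  Position 2: 'c' from first, 'g' from second => "cg"
  Position 3: 'b' from first, 'g' from second => "bg"
Result: bfehcgbg

bfehcgbg


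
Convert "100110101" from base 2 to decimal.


Input: "100110101" in base 2
Positional expansion:
  Digit '1' (value 1) x 2^8 = 256
  Digit '0' (value 0) x 2^7 = 0
  Digit '0' (value 0) x 2^6 = 0
  Digit '1' (value 1) x 2^5 = 32
  Digit '1' (value 1) x 2^4 = 16
  Digit '0' (value 0) x 2^3 = 0
  Digit '1' (value 1) x 2^2 = 4
  Digit '0' (value 0) x 2^1 = 0
  Digit '1' (value 1) x 2^0 = 1
Sum = 309

309


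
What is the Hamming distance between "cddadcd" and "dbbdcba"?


Comparing "cddadcd" and "dbbdcba" position by position:
  Position 0: 'c' vs 'd' => differ
  Position 1: 'd' vs 'b' => differ
  Position 2: 'd' vs 'b' => differ
  Position 3: 'a' vs 'd' => differ
  Position 4: 'd' vs 'c' => differ
  Position 5: 'c' vs 'b' => differ
  Position 6: 'd' vs 'a' => differ
Total differences (Hamming distance): 7

7


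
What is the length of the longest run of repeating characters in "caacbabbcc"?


Input: "caacbabbcc"
Scanning for longest run:
  Position 1 ('a'): new char, reset run to 1
  Position 2 ('a'): continues run of 'a', length=2
  Position 3 ('c'): new char, reset run to 1
  Position 4 ('b'): new char, reset run to 1
  Position 5 ('a'): new char, reset run to 1
  Position 6 ('b'): new char, reset run to 1
  Position 7 ('b'): continues run of 'b', length=2
  Position 8 ('c'): new char, reset run to 1
  Position 9 ('c'): continues run of 'c', length=2
Longest run: 'a' with length 2

2


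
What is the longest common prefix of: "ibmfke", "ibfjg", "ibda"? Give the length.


Words: ibmfke, ibfjg, ibda
  Position 0: all 'i' => match
  Position 1: all 'b' => match
  Position 2: ('m', 'f', 'd') => mismatch, stop
LCP = "ib" (length 2)

2


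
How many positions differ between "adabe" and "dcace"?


Comparing "adabe" and "dcace" position by position:
  Position 0: 'a' vs 'd' => DIFFER
  Position 1: 'd' vs 'c' => DIFFER
  Position 2: 'a' vs 'a' => same
  Position 3: 'b' vs 'c' => DIFFER
  Position 4: 'e' vs 'e' => same
Positions that differ: 3

3


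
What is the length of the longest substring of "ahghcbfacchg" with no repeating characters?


Input: "ahghcbfacchg"
Sliding window (track last position of each char):
  Position 0 ('a'): window [0,0] length 1 -- new best
  Position 1 ('h'): window [0,1] length 2 -- new best
  Position 2 ('g'): window [0,2] length 3 -- new best
  Position 3 ('h'): repeat (last at 1), move window start to 2
  Position 3 ('h'): window [2,3] length 2
  Position 4 ('c'): window [2,4] length 3
  Position 5 ('b'): window [2,5] length 4 -- new best
  Position 6 ('f'): window [2,6] length 5 -- new best
  Position 7 ('a'): window [2,7] length 6 -- new best
  Position 8 ('c'): repeat (last at 4), move window start to 5
  Position 8 ('c'): window [5,8] length 4
  Position 9 ('c'): repeat (last at 8), move window start to 9
  Position 9 ('c'): window [9,9] length 1
  Position 10 ('h'): window [9,10] length 2
  Position 11 ('g'): window [9,11] length 3
Longest substring with no repeats: "ghcbfa" with length 6

6


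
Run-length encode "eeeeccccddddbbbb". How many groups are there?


Input: eeeeccccddddbbbb
Scanning for consecutive runs:
  Group 1: 'e' x 4 (positions 0-3)
  Group 2: 'c' x 4 (positions 4-7)
  Group 3: 'd' x 4 (positions 8-11)
  Group 4: 'b' x 4 (positions 12-15)
Total groups: 4

4


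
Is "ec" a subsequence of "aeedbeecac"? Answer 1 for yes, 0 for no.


Check if "ec" is a subsequence of "aeedbeecac"
Greedy scan:
  Position 0 ('a'): no match needed
  Position 1 ('e'): matches sub[0] = 'e'
  Position 2 ('e'): no match needed
  Position 3 ('d'): no match needed
  Position 4 ('b'): no match needed
  Position 5 ('e'): no match needed
  Position 6 ('e'): no match needed
  Position 7 ('c'): matches sub[1] = 'c'
  Position 8 ('a'): no match needed
  Position 9 ('c'): no match needed
All 2 characters matched => is a subsequence

1


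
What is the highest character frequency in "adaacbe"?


Input: adaacbe
Character counts:
  'a': 3
  'b': 1
  'c': 1
  'd': 1
  'e': 1
Maximum frequency: 3

3


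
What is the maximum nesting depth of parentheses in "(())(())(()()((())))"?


Input: "(())(())(()()((())))"
Tracking depth:
  Position 0 '(': depth becomes 1
  Position 1 '(': depth becomes 2
  Position 2 ')': depth becomes 1
  Position 3 ')': depth becomes 0
  Position 4 '(': depth becomes 1
  Position 5 '(': depth becomes 2
  Position 6 ')': depth becomes 1
  Position 7 ')': depth becomes 0
  Position 8 '(': depth becomes 1
  Position 9 '(': depth becomes 2
  Position 10 ')': depth becomes 1
  Position 11 '(': depth becomes 2
  Position 12 ')': depth becomes 1
  Position 13 '(': depth becomes 2
  Position 14 '(': depth becomes 3
  Position 15 '(': depth becomes 4
  Position 16 ')': depth becomes 3
  Position 17 ')': depth becomes 2
  Position 18 ')': depth becomes 1
  Position 19 ')': depth becomes 0
Maximum depth reached: 4

4


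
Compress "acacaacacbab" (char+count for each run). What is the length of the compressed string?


Input: acacaacacbab
Runs:
  'a' x 1 => "a1"
  'c' x 1 => "c1"
  'a' x 1 => "a1"
  'c' x 1 => "c1"
  'a' x 2 => "a2"
  'c' x 1 => "c1"
  'a' x 1 => "a1"
  'c' x 1 => "c1"
  'b' x 1 => "b1"
  'a' x 1 => "a1"
  'b' x 1 => "b1"
Compressed: "a1c1a1c1a2c1a1c1b1a1b1"
Compressed length: 22

22


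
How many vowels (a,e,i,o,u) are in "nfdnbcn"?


Input: nfdnbcn
Checking each character:
  'n' at position 0: consonant
  'f' at position 1: consonant
  'd' at position 2: consonant
  'n' at position 3: consonant
  'b' at position 4: consonant
  'c' at position 5: consonant
  'n' at position 6: consonant
Total vowels: 0

0


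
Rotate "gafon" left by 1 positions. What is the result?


Input: "gafon", rotate left by 1
First 1 characters: "g"
Remaining characters: "afon"
Concatenate remaining + first: "afon" + "g" = "afong"

afong


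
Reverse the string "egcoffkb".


Input: egcoffkb
Reading characters right to left:
  Position 7: 'b'
  Position 6: 'k'
  Position 5: 'f'
  Position 4: 'f'
  Position 3: 'o'
  Position 2: 'c'
  Position 1: 'g'
  Position 0: 'e'
Reversed: bkffocge

bkffocge


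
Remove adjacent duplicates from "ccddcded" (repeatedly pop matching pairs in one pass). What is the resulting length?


Input: ccddcded
Stack-based adjacent duplicate removal:
  Read 'c': push. Stack: c
  Read 'c': matches stack top 'c' => pop. Stack: (empty)
  Read 'd': push. Stack: d
  Read 'd': matches stack top 'd' => pop. Stack: (empty)
  Read 'c': push. Stack: c
  Read 'd': push. Stack: cd
  Read 'e': push. Stack: cde
  Read 'd': push. Stack: cded
Final stack: "cded" (length 4)

4


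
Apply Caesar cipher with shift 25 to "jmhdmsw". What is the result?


Caesar cipher: shift "jmhdmsw" by 25
  'j' (pos 9) + 25 = pos 8 = 'i'
  'm' (pos 12) + 25 = pos 11 = 'l'
  'h' (pos 7) + 25 = pos 6 = 'g'
  'd' (pos 3) + 25 = pos 2 = 'c'
  'm' (pos 12) + 25 = pos 11 = 'l'
  's' (pos 18) + 25 = pos 17 = 'r'
  'w' (pos 22) + 25 = pos 21 = 'v'
Result: ilgclrv

ilgclrv


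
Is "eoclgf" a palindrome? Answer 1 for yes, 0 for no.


Input: eoclgf
Reversed: fglcoe
  Compare pos 0 ('e') with pos 5 ('f'): MISMATCH
  Compare pos 1 ('o') with pos 4 ('g'): MISMATCH
  Compare pos 2 ('c') with pos 3 ('l'): MISMATCH
Result: not a palindrome

0


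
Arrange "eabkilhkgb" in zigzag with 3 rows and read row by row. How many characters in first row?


Zigzag "eabkilhkgb" into 3 rows:
Placing characters:
  'e' => row 0
  'a' => row 1
  'b' => row 2
  'k' => row 1
  'i' => row 0
  'l' => row 1
  'h' => row 2
  'k' => row 1
  'g' => row 0
  'b' => row 1
Rows:
  Row 0: "eig"
  Row 1: "aklkb"
  Row 2: "bh"
First row length: 3

3


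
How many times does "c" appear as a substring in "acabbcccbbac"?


Searching for "c" in "acabbcccbbac"
Scanning each position:
  Position 0: "a" => no
  Position 1: "c" => MATCH
  Position 2: "a" => no
  Position 3: "b" => no
  Position 4: "b" => no
  Position 5: "c" => MATCH
  Position 6: "c" => MATCH
  Position 7: "c" => MATCH
  Position 8: "b" => no
  Position 9: "b" => no
  Position 10: "a" => no
  Position 11: "c" => MATCH
Total occurrences: 5

5


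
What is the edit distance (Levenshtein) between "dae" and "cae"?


Computing edit distance: "dae" -> "cae"
DP table:
           c    a    e
      0    1    2    3
  d   1    1    2    3
  a   2    2    1    2
  e   3    3    2    1
Edit distance = dp[3][3] = 1

1


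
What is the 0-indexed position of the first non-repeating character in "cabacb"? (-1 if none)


Input: cabacb
Character frequencies:
  'a': 2
  'b': 2
  'c': 2
Scanning left to right for freq == 1:
  Position 0 ('c'): freq=2, skip
  Position 1 ('a'): freq=2, skip
  Position 2 ('b'): freq=2, skip
  Position 3 ('a'): freq=2, skip
  Position 4 ('c'): freq=2, skip
  Position 5 ('b'): freq=2, skip
  No unique character found => answer = -1

-1


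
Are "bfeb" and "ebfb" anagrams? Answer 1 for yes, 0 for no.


Strings: "bfeb", "ebfb"
Sorted first:  bbef
Sorted second: bbef
Sorted forms match => anagrams

1


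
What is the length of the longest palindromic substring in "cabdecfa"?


Input: "cabdecfa"
Checking substrings for palindromes:
  No multi-char palindromic substrings found
Longest palindromic substring: "c" with length 1

1


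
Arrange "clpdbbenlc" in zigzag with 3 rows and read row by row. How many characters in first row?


Zigzag "clpdbbenlc" into 3 rows:
Placing characters:
  'c' => row 0
  'l' => row 1
  'p' => row 2
  'd' => row 1
  'b' => row 0
  'b' => row 1
  'e' => row 2
  'n' => row 1
  'l' => row 0
  'c' => row 1
Rows:
  Row 0: "cbl"
  Row 1: "ldbnc"
  Row 2: "pe"
First row length: 3

3


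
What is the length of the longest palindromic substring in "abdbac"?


Input: "abdbac"
Checking substrings for palindromes:
  [0:5] "abdba" (len 5) => palindrome
  [1:4] "bdb" (len 3) => palindrome
Longest palindromic substring: "abdba" with length 5

5


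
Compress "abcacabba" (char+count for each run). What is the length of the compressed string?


Input: abcacabba
Runs:
  'a' x 1 => "a1"
  'b' x 1 => "b1"
  'c' x 1 => "c1"
  'a' x 1 => "a1"
  'c' x 1 => "c1"
  'a' x 1 => "a1"
  'b' x 2 => "b2"
  'a' x 1 => "a1"
Compressed: "a1b1c1a1c1a1b2a1"
Compressed length: 16

16


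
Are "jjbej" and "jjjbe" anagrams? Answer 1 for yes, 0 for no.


Strings: "jjbej", "jjjbe"
Sorted first:  bejjj
Sorted second: bejjj
Sorted forms match => anagrams

1


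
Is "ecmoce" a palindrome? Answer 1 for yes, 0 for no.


Input: ecmoce
Reversed: ecomce
  Compare pos 0 ('e') with pos 5 ('e'): match
  Compare pos 1 ('c') with pos 4 ('c'): match
  Compare pos 2 ('m') with pos 3 ('o'): MISMATCH
Result: not a palindrome

0


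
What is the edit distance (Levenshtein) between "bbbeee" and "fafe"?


Computing edit distance: "bbbeee" -> "fafe"
DP table:
           f    a    f    e
      0    1    2    3    4
  b   1    1    2    3    4
  b   2    2    2    3    4
  b   3    3    3    3    4
  e   4    4    4    4    3
  e   5    5    5    5    4
  e   6    6    6    6    5
Edit distance = dp[6][4] = 5

5


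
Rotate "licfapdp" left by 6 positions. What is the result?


Input: "licfapdp", rotate left by 6
First 6 characters: "licfap"
Remaining characters: "dp"
Concatenate remaining + first: "dp" + "licfap" = "dplicfap"

dplicfap


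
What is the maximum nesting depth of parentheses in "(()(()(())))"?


Input: "(()(()(())))"
Tracking depth:
  Position 0 '(': depth becomes 1
  Position 1 '(': depth becomes 2
  Position 2 ')': depth becomes 1
  Position 3 '(': depth becomes 2
  Position 4 '(': depth becomes 3
  Position 5 ')': depth becomes 2
  Position 6 '(': depth becomes 3
  Position 7 '(': depth becomes 4
  Position 8 ')': depth becomes 3
  Position 9 ')': depth becomes 2
  Position 10 ')': depth becomes 1
  Position 11 ')': depth becomes 0
Maximum depth reached: 4

4


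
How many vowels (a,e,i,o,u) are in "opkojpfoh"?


Input: opkojpfoh
Checking each character:
  'o' at position 0: vowel (running total: 1)
  'p' at position 1: consonant
  'k' at position 2: consonant
  'o' at position 3: vowel (running total: 2)
  'j' at position 4: consonant
  'p' at position 5: consonant
  'f' at position 6: consonant
  'o' at position 7: vowel (running total: 3)
  'h' at position 8: consonant
Total vowels: 3

3


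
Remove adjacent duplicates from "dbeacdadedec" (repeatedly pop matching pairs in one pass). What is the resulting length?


Input: dbeacdadedec
Stack-based adjacent duplicate removal:
  Read 'd': push. Stack: d
  Read 'b': push. Stack: db
  Read 'e': push. Stack: dbe
  Read 'a': push. Stack: dbea
  Read 'c': push. Stack: dbeac
  Read 'd': push. Stack: dbeacd
  Read 'a': push. Stack: dbeacda
  Read 'd': push. Stack: dbeacdad
  Read 'e': push. Stack: dbeacdade
  Read 'd': push. Stack: dbeacdaded
  Read 'e': push. Stack: dbeacdadede
  Read 'c': push. Stack: dbeacdadedec
Final stack: "dbeacdadedec" (length 12)

12


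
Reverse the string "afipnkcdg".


Input: afipnkcdg
Reading characters right to left:
  Position 8: 'g'
  Position 7: 'd'
  Position 6: 'c'
  Position 5: 'k'
  Position 4: 'n'
  Position 3: 'p'
  Position 2: 'i'
  Position 1: 'f'
  Position 0: 'a'
Reversed: gdcknpifa

gdcknpifa


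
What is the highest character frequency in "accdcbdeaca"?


Input: accdcbdeaca
Character counts:
  'a': 3
  'b': 1
  'c': 4
  'd': 2
  'e': 1
Maximum frequency: 4

4


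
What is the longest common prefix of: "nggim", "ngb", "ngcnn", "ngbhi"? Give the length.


Words: nggim, ngb, ngcnn, ngbhi
  Position 0: all 'n' => match
  Position 1: all 'g' => match
  Position 2: ('g', 'b', 'c', 'b') => mismatch, stop
LCP = "ng" (length 2)

2


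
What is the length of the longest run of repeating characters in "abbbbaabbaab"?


Input: "abbbbaabbaab"
Scanning for longest run:
  Position 1 ('b'): new char, reset run to 1
  Position 2 ('b'): continues run of 'b', length=2
  Position 3 ('b'): continues run of 'b', length=3
  Position 4 ('b'): continues run of 'b', length=4
  Position 5 ('a'): new char, reset run to 1
  Position 6 ('a'): continues run of 'a', length=2
  Position 7 ('b'): new char, reset run to 1
  Position 8 ('b'): continues run of 'b', length=2
  Position 9 ('a'): new char, reset run to 1
  Position 10 ('a'): continues run of 'a', length=2
  Position 11 ('b'): new char, reset run to 1
Longest run: 'b' with length 4

4


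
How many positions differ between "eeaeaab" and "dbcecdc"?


Comparing "eeaeaab" and "dbcecdc" position by position:
  Position 0: 'e' vs 'd' => DIFFER
  Position 1: 'e' vs 'b' => DIFFER
  Position 2: 'a' vs 'c' => DIFFER
  Position 3: 'e' vs 'e' => same
  Position 4: 'a' vs 'c' => DIFFER
  Position 5: 'a' vs 'd' => DIFFER
  Position 6: 'b' vs 'c' => DIFFER
Positions that differ: 6

6


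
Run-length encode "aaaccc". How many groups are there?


Input: aaaccc
Scanning for consecutive runs:
  Group 1: 'a' x 3 (positions 0-2)
  Group 2: 'c' x 3 (positions 3-5)
Total groups: 2

2


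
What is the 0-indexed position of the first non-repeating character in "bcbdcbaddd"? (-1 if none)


Input: bcbdcbaddd
Character frequencies:
  'a': 1
  'b': 3
  'c': 2
  'd': 4
Scanning left to right for freq == 1:
  Position 0 ('b'): freq=3, skip
  Position 1 ('c'): freq=2, skip
  Position 2 ('b'): freq=3, skip
  Position 3 ('d'): freq=4, skip
  Position 4 ('c'): freq=2, skip
  Position 5 ('b'): freq=3, skip
  Position 6 ('a'): unique! => answer = 6

6


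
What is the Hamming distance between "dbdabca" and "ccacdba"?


Comparing "dbdabca" and "ccacdba" position by position:
  Position 0: 'd' vs 'c' => differ
  Position 1: 'b' vs 'c' => differ
  Position 2: 'd' vs 'a' => differ
  Position 3: 'a' vs 'c' => differ
  Position 4: 'b' vs 'd' => differ
  Position 5: 'c' vs 'b' => differ
  Position 6: 'a' vs 'a' => same
Total differences (Hamming distance): 6

6


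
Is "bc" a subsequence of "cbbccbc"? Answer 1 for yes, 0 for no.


Check if "bc" is a subsequence of "cbbccbc"
Greedy scan:
  Position 0 ('c'): no match needed
  Position 1 ('b'): matches sub[0] = 'b'
  Position 2 ('b'): no match needed
  Position 3 ('c'): matches sub[1] = 'c'
  Position 4 ('c'): no match needed
  Position 5 ('b'): no match needed
  Position 6 ('c'): no match needed
All 2 characters matched => is a subsequence

1


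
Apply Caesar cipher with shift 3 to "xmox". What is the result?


Caesar cipher: shift "xmox" by 3
  'x' (pos 23) + 3 = pos 0 = 'a'
  'm' (pos 12) + 3 = pos 15 = 'p'
  'o' (pos 14) + 3 = pos 17 = 'r'
  'x' (pos 23) + 3 = pos 0 = 'a'
Result: apra

apra


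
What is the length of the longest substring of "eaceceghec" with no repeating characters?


Input: "eaceceghec"
Sliding window (track last position of each char):
  Position 0 ('e'): window [0,0] length 1 -- new best
  Position 1 ('a'): window [0,1] length 2 -- new best
  Position 2 ('c'): window [0,2] length 3 -- new best
  Position 3 ('e'): repeat (last at 0), move window start to 1
  Position 3 ('e'): window [1,3] length 3
  Position 4 ('c'): repeat (last at 2), move window start to 3
  Position 4 ('c'): window [3,4] length 2
  Position 5 ('e'): repeat (last at 3), move window start to 4
  Position 5 ('e'): window [4,5] length 2
  Position 6 ('g'): window [4,6] length 3
  Position 7 ('h'): window [4,7] length 4 -- new best
  Position 8 ('e'): repeat (last at 5), move window start to 6
  Position 8 ('e'): window [6,8] length 3
  Position 9 ('c'): window [6,9] length 4
Longest substring with no repeats: "cegh" with length 4

4


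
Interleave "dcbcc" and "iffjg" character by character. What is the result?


Interleaving "dcbcc" and "iffjg":
  Position 0: 'd' from first, 'i' from second => "di"
  Position 1: 'c' from first, 'f' from second => "cf"
  Position 2: 'b' from first, 'f' from second => "bf"
  Position 3: 'c' from first, 'j' from second => "cj"
  Position 4: 'c' from first, 'g' from second => "cg"
Result: dicfbfcjcg

dicfbfcjcg


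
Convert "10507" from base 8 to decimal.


Input: "10507" in base 8
Positional expansion:
  Digit '1' (value 1) x 8^4 = 4096
  Digit '0' (value 0) x 8^3 = 0
  Digit '5' (value 5) x 8^2 = 320
  Digit '0' (value 0) x 8^1 = 0
  Digit '7' (value 7) x 8^0 = 7
Sum = 4423

4423


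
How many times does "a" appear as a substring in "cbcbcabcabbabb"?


Searching for "a" in "cbcbcabcabbabb"
Scanning each position:
  Position 0: "c" => no
  Position 1: "b" => no
  Position 2: "c" => no
  Position 3: "b" => no
  Position 4: "c" => no
  Position 5: "a" => MATCH
  Position 6: "b" => no
  Position 7: "c" => no
  Position 8: "a" => MATCH
  Position 9: "b" => no
  Position 10: "b" => no
  Position 11: "a" => MATCH
  Position 12: "b" => no
  Position 13: "b" => no
Total occurrences: 3

3


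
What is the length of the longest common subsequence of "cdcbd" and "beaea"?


LCS of "cdcbd" and "beaea"
DP table:
           b    e    a    e    a
      0    0    0    0    0    0
  c   0    0    0    0    0    0
  d   0    0    0    0    0    0
  c   0    0    0    0    0    0
  b   0    1    1    1    1    1
  d   0    1    1    1    1    1
LCS length = dp[5][5] = 1

1


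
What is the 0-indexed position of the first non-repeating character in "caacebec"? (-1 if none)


Input: caacebec
Character frequencies:
  'a': 2
  'b': 1
  'c': 3
  'e': 2
Scanning left to right for freq == 1:
  Position 0 ('c'): freq=3, skip
  Position 1 ('a'): freq=2, skip
  Position 2 ('a'): freq=2, skip
  Position 3 ('c'): freq=3, skip
  Position 4 ('e'): freq=2, skip
  Position 5 ('b'): unique! => answer = 5

5


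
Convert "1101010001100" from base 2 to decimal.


Input: "1101010001100" in base 2
Positional expansion:
  Digit '1' (value 1) x 2^12 = 4096
  Digit '1' (value 1) x 2^11 = 2048
  Digit '0' (value 0) x 2^10 = 0
  Digit '1' (value 1) x 2^9 = 512
  Digit '0' (value 0) x 2^8 = 0
  Digit '1' (value 1) x 2^7 = 128
  Digit '0' (value 0) x 2^6 = 0
  Digit '0' (value 0) x 2^5 = 0
  Digit '0' (value 0) x 2^4 = 0
  Digit '1' (value 1) x 2^3 = 8
  Digit '1' (value 1) x 2^2 = 4
  Digit '0' (value 0) x 2^1 = 0
  Digit '0' (value 0) x 2^0 = 0
Sum = 6796

6796


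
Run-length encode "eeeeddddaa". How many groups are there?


Input: eeeeddddaa
Scanning for consecutive runs:
  Group 1: 'e' x 4 (positions 0-3)
  Group 2: 'd' x 4 (positions 4-7)
  Group 3: 'a' x 2 (positions 8-9)
Total groups: 3

3


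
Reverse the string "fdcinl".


Input: fdcinl
Reading characters right to left:
  Position 5: 'l'
  Position 4: 'n'
  Position 3: 'i'
  Position 2: 'c'
  Position 1: 'd'
  Position 0: 'f'
Reversed: lnicdf

lnicdf


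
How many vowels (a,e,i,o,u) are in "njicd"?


Input: njicd
Checking each character:
  'n' at position 0: consonant
  'j' at position 1: consonant
  'i' at position 2: vowel (running total: 1)
  'c' at position 3: consonant
  'd' at position 4: consonant
Total vowels: 1

1


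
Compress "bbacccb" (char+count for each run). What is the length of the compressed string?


Input: bbacccb
Runs:
  'b' x 2 => "b2"
  'a' x 1 => "a1"
  'c' x 3 => "c3"
  'b' x 1 => "b1"
Compressed: "b2a1c3b1"
Compressed length: 8

8


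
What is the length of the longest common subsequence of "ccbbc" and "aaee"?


LCS of "ccbbc" and "aaee"
DP table:
           a    a    e    e
      0    0    0    0    0
  c   0    0    0    0    0
  c   0    0    0    0    0
  b   0    0    0    0    0
  b   0    0    0    0    0
  c   0    0    0    0    0
LCS length = dp[5][4] = 0

0


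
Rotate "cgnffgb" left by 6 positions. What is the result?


Input: "cgnffgb", rotate left by 6
First 6 characters: "cgnffg"
Remaining characters: "b"
Concatenate remaining + first: "b" + "cgnffg" = "bcgnffg"

bcgnffg


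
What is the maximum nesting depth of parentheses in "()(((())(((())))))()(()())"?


Input: "()(((())(((())))))()(()())"
Tracking depth:
  Position 0 '(': depth becomes 1
  Position 1 ')': depth becomes 0
  Position 2 '(': depth becomes 1
  Position 3 '(': depth becomes 2
  Position 4 '(': depth becomes 3
  Position 5 '(': depth becomes 4
  Position 6 ')': depth becomes 3
  Position 7 ')': depth becomes 2
  Position 8 '(': depth becomes 3
  Position 9 '(': depth becomes 4
  Position 10 '(': depth becomes 5
  Position 11 '(': depth becomes 6
  Position 12 ')': depth becomes 5
  Position 13 ')': depth becomes 4
  Position 14 ')': depth becomes 3
  Position 15 ')': depth becomes 2
  Position 16 ')': depth becomes 1
  Position 17 ')': depth becomes 0
  Position 18 '(': depth becomes 1
  Position 19 ')': depth becomes 0
  Position 20 '(': depth becomes 1
  Position 21 '(': depth becomes 2
  Position 22 ')': depth becomes 1
  Position 23 '(': depth becomes 2
  Position 24 ')': depth becomes 1
  Position 25 ')': depth becomes 0
Maximum depth reached: 6

6


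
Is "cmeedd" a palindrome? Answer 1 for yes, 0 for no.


Input: cmeedd
Reversed: ddeemc
  Compare pos 0 ('c') with pos 5 ('d'): MISMATCH
  Compare pos 1 ('m') with pos 4 ('d'): MISMATCH
  Compare pos 2 ('e') with pos 3 ('e'): match
Result: not a palindrome

0


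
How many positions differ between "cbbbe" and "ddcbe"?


Comparing "cbbbe" and "ddcbe" position by position:
  Position 0: 'c' vs 'd' => DIFFER
  Position 1: 'b' vs 'd' => DIFFER
  Position 2: 'b' vs 'c' => DIFFER
  Position 3: 'b' vs 'b' => same
  Position 4: 'e' vs 'e' => same
Positions that differ: 3

3


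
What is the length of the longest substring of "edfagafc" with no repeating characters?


Input: "edfagafc"
Sliding window (track last position of each char):
  Position 0 ('e'): window [0,0] length 1 -- new best
  Position 1 ('d'): window [0,1] length 2 -- new best
  Position 2 ('f'): window [0,2] length 3 -- new best
  Position 3 ('a'): window [0,3] length 4 -- new best
  Position 4 ('g'): window [0,4] length 5 -- new best
  Position 5 ('a'): repeat (last at 3), move window start to 4
  Position 5 ('a'): window [4,5] length 2
  Position 6 ('f'): window [4,6] length 3
  Position 7 ('c'): window [4,7] length 4
Longest substring with no repeats: "edfag" with length 5

5


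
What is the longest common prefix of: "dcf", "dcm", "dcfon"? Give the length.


Words: dcf, dcm, dcfon
  Position 0: all 'd' => match
  Position 1: all 'c' => match
  Position 2: ('f', 'm', 'f') => mismatch, stop
LCP = "dc" (length 2)

2


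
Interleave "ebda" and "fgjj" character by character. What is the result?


Interleaving "ebda" and "fgjj":
  Position 0: 'e' from first, 'f' from second => "ef"
  Position 1: 'b' from first, 'g' from second => "bg"
  Position 2: 'd' from first, 'j' from second => "dj"
  Position 3: 'a' from first, 'j' from second => "aj"
Result: efbgdjaj

efbgdjaj


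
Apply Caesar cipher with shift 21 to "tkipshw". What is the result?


Caesar cipher: shift "tkipshw" by 21
  't' (pos 19) + 21 = pos 14 = 'o'
  'k' (pos 10) + 21 = pos 5 = 'f'
  'i' (pos 8) + 21 = pos 3 = 'd'
  'p' (pos 15) + 21 = pos 10 = 'k'
  's' (pos 18) + 21 = pos 13 = 'n'
  'h' (pos 7) + 21 = pos 2 = 'c'
  'w' (pos 22) + 21 = pos 17 = 'r'
Result: ofdkncr

ofdkncr


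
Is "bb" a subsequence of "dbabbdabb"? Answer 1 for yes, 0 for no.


Check if "bb" is a subsequence of "dbabbdabb"
Greedy scan:
  Position 0 ('d'): no match needed
  Position 1 ('b'): matches sub[0] = 'b'
  Position 2 ('a'): no match needed
  Position 3 ('b'): matches sub[1] = 'b'
  Position 4 ('b'): no match needed
  Position 5 ('d'): no match needed
  Position 6 ('a'): no match needed
  Position 7 ('b'): no match needed
  Position 8 ('b'): no match needed
All 2 characters matched => is a subsequence

1


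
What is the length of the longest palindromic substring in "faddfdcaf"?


Input: "faddfdcaf"
Checking substrings for palindromes:
  [3:6] "dfd" (len 3) => palindrome
  [2:4] "dd" (len 2) => palindrome
Longest palindromic substring: "dfd" with length 3

3


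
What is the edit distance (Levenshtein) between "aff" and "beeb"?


Computing edit distance: "aff" -> "beeb"
DP table:
           b    e    e    b
      0    1    2    3    4
  a   1    1    2    3    4
  f   2    2    2    3    4
  f   3    3    3    3    4
Edit distance = dp[3][4] = 4

4


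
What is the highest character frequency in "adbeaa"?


Input: adbeaa
Character counts:
  'a': 3
  'b': 1
  'd': 1
  'e': 1
Maximum frequency: 3

3


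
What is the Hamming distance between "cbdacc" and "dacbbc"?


Comparing "cbdacc" and "dacbbc" position by position:
  Position 0: 'c' vs 'd' => differ
  Position 1: 'b' vs 'a' => differ
  Position 2: 'd' vs 'c' => differ
  Position 3: 'a' vs 'b' => differ
  Position 4: 'c' vs 'b' => differ
  Position 5: 'c' vs 'c' => same
Total differences (Hamming distance): 5

5


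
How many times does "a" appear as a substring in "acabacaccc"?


Searching for "a" in "acabacaccc"
Scanning each position:
  Position 0: "a" => MATCH
  Position 1: "c" => no
  Position 2: "a" => MATCH
  Position 3: "b" => no
  Position 4: "a" => MATCH
  Position 5: "c" => no
  Position 6: "a" => MATCH
  Position 7: "c" => no
  Position 8: "c" => no
  Position 9: "c" => no
Total occurrences: 4

4


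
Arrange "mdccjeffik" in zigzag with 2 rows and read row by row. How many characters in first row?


Zigzag "mdccjeffik" into 2 rows:
Placing characters:
  'm' => row 0
  'd' => row 1
  'c' => row 0
  'c' => row 1
  'j' => row 0
  'e' => row 1
  'f' => row 0
  'f' => row 1
  'i' => row 0
  'k' => row 1
Rows:
  Row 0: "mcjfi"
  Row 1: "dcefk"
First row length: 5

5


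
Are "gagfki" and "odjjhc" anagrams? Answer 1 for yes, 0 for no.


Strings: "gagfki", "odjjhc"
Sorted first:  afggik
Sorted second: cdhjjo
Differ at position 0: 'a' vs 'c' => not anagrams

0


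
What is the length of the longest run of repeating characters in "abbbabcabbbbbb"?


Input: "abbbabcabbbbbb"
Scanning for longest run:
  Position 1 ('b'): new char, reset run to 1
  Position 2 ('b'): continues run of 'b', length=2
  Position 3 ('b'): continues run of 'b', length=3
  Position 4 ('a'): new char, reset run to 1
  Position 5 ('b'): new char, reset run to 1
  Position 6 ('c'): new char, reset run to 1
  Position 7 ('a'): new char, reset run to 1
  Position 8 ('b'): new char, reset run to 1
  Position 9 ('b'): continues run of 'b', length=2
  Position 10 ('b'): continues run of 'b', length=3
  Position 11 ('b'): continues run of 'b', length=4
  Position 12 ('b'): continues run of 'b', length=5
  Position 13 ('b'): continues run of 'b', length=6
Longest run: 'b' with length 6

6


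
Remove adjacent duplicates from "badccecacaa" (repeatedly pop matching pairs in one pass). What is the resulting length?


Input: badccecacaa
Stack-based adjacent duplicate removal:
  Read 'b': push. Stack: b
  Read 'a': push. Stack: ba
  Read 'd': push. Stack: bad
  Read 'c': push. Stack: badc
  Read 'c': matches stack top 'c' => pop. Stack: bad
  Read 'e': push. Stack: bade
  Read 'c': push. Stack: badec
  Read 'a': push. Stack: badeca
  Read 'c': push. Stack: badecac
  Read 'a': push. Stack: badecaca
  Read 'a': matches stack top 'a' => pop. Stack: badecac
Final stack: "badecac" (length 7)

7


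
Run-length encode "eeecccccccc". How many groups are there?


Input: eeecccccccc
Scanning for consecutive runs:
  Group 1: 'e' x 3 (positions 0-2)
  Group 2: 'c' x 8 (positions 3-10)
Total groups: 2

2


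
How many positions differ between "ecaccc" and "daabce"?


Comparing "ecaccc" and "daabce" position by position:
  Position 0: 'e' vs 'd' => DIFFER
  Position 1: 'c' vs 'a' => DIFFER
  Position 2: 'a' vs 'a' => same
  Position 3: 'c' vs 'b' => DIFFER
  Position 4: 'c' vs 'c' => same
  Position 5: 'c' vs 'e' => DIFFER
Positions that differ: 4

4


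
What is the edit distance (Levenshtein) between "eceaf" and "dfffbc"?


Computing edit distance: "eceaf" -> "dfffbc"
DP table:
           d    f    f    f    b    c
      0    1    2    3    4    5    6
  e   1    1    2    3    4    5    6
  c   2    2    2    3    4    5    5
  e   3    3    3    3    4    5    6
  a   4    4    4    4    4    5    6
  f   5    5    4    4    4    5    6
Edit distance = dp[5][6] = 6

6


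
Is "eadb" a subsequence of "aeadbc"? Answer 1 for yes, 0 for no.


Check if "eadb" is a subsequence of "aeadbc"
Greedy scan:
  Position 0 ('a'): no match needed
  Position 1 ('e'): matches sub[0] = 'e'
  Position 2 ('a'): matches sub[1] = 'a'
  Position 3 ('d'): matches sub[2] = 'd'
  Position 4 ('b'): matches sub[3] = 'b'
  Position 5 ('c'): no match needed
All 4 characters matched => is a subsequence

1


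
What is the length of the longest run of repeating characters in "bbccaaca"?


Input: "bbccaaca"
Scanning for longest run:
  Position 1 ('b'): continues run of 'b', length=2
  Position 2 ('c'): new char, reset run to 1
  Position 3 ('c'): continues run of 'c', length=2
  Position 4 ('a'): new char, reset run to 1
  Position 5 ('a'): continues run of 'a', length=2
  Position 6 ('c'): new char, reset run to 1
  Position 7 ('a'): new char, reset run to 1
Longest run: 'b' with length 2

2


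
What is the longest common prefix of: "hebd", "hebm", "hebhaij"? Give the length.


Words: hebd, hebm, hebhaij
  Position 0: all 'h' => match
  Position 1: all 'e' => match
  Position 2: all 'b' => match
  Position 3: ('d', 'm', 'h') => mismatch, stop
LCP = "heb" (length 3)

3


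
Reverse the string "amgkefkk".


Input: amgkefkk
Reading characters right to left:
  Position 7: 'k'
  Position 6: 'k'
  Position 5: 'f'
  Position 4: 'e'
  Position 3: 'k'
  Position 2: 'g'
  Position 1: 'm'
  Position 0: 'a'
Reversed: kkfekgma

kkfekgma


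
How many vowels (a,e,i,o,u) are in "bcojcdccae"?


Input: bcojcdccae
Checking each character:
  'b' at position 0: consonant
  'c' at position 1: consonant
  'o' at position 2: vowel (running total: 1)
  'j' at position 3: consonant
  'c' at position 4: consonant
  'd' at position 5: consonant
  'c' at position 6: consonant
  'c' at position 7: consonant
  'a' at position 8: vowel (running total: 2)
  'e' at position 9: vowel (running total: 3)
Total vowels: 3

3


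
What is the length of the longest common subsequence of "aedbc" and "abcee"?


LCS of "aedbc" and "abcee"
DP table:
           a    b    c    e    e
      0    0    0    0    0    0
  a   0    1    1    1    1    1
  e   0    1    1    1    2    2
  d   0    1    1    1    2    2
  b   0    1    2    2    2    2
  c   0    1    2    3    3    3
LCS length = dp[5][5] = 3

3


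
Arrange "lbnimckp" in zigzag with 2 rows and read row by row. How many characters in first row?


Zigzag "lbnimckp" into 2 rows:
Placing characters:
  'l' => row 0
  'b' => row 1
  'n' => row 0
  'i' => row 1
  'm' => row 0
  'c' => row 1
  'k' => row 0
  'p' => row 1
Rows:
  Row 0: "lnmk"
  Row 1: "bicp"
First row length: 4

4


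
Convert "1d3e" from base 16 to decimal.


Input: "1d3e" in base 16
Positional expansion:
  Digit '1' (value 1) x 16^3 = 4096
  Digit 'd' (value 13) x 16^2 = 3328
  Digit '3' (value 3) x 16^1 = 48
  Digit 'e' (value 14) x 16^0 = 14
Sum = 7486

7486


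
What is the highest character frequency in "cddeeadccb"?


Input: cddeeadccb
Character counts:
  'a': 1
  'b': 1
  'c': 3
  'd': 3
  'e': 2
Maximum frequency: 3

3


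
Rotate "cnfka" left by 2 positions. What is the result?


Input: "cnfka", rotate left by 2
First 2 characters: "cn"
Remaining characters: "fka"
Concatenate remaining + first: "fka" + "cn" = "fkacn"

fkacn


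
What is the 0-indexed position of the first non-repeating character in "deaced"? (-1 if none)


Input: deaced
Character frequencies:
  'a': 1
  'c': 1
  'd': 2
  'e': 2
Scanning left to right for freq == 1:
  Position 0 ('d'): freq=2, skip
  Position 1 ('e'): freq=2, skip
  Position 2 ('a'): unique! => answer = 2

2


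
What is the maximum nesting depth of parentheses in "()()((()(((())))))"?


Input: "()()((()(((())))))"
Tracking depth:
  Position 0 '(': depth becomes 1
  Position 1 ')': depth becomes 0
  Position 2 '(': depth becomes 1
  Position 3 ')': depth becomes 0
  Position 4 '(': depth becomes 1
  Position 5 '(': depth becomes 2
  Position 6 '(': depth becomes 3
  Position 7 ')': depth becomes 2
  Position 8 '(': depth becomes 3
  Position 9 '(': depth becomes 4
  Position 10 '(': depth becomes 5
  Position 11 '(': depth becomes 6
  Position 12 ')': depth becomes 5
  Position 13 ')': depth becomes 4
  Position 14 ')': depth becomes 3
  Position 15 ')': depth becomes 2
  Position 16 ')': depth becomes 1
  Position 17 ')': depth becomes 0
Maximum depth reached: 6

6


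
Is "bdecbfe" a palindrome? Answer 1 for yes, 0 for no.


Input: bdecbfe
Reversed: efbcedb
  Compare pos 0 ('b') with pos 6 ('e'): MISMATCH
  Compare pos 1 ('d') with pos 5 ('f'): MISMATCH
  Compare pos 2 ('e') with pos 4 ('b'): MISMATCH
Result: not a palindrome

0


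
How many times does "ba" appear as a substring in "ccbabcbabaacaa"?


Searching for "ba" in "ccbabcbabaacaa"
Scanning each position:
  Position 0: "cc" => no
  Position 1: "cb" => no
  Position 2: "ba" => MATCH
  Position 3: "ab" => no
  Position 4: "bc" => no
  Position 5: "cb" => no
  Position 6: "ba" => MATCH
  Position 7: "ab" => no
  Position 8: "ba" => MATCH
  Position 9: "aa" => no
  Position 10: "ac" => no
  Position 11: "ca" => no
  Position 12: "aa" => no
Total occurrences: 3

3


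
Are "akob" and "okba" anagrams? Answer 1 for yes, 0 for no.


Strings: "akob", "okba"
Sorted first:  abko
Sorted second: abko
Sorted forms match => anagrams

1


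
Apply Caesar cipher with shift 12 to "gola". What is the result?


Caesar cipher: shift "gola" by 12
  'g' (pos 6) + 12 = pos 18 = 's'
  'o' (pos 14) + 12 = pos 0 = 'a'
  'l' (pos 11) + 12 = pos 23 = 'x'
  'a' (pos 0) + 12 = pos 12 = 'm'
Result: saxm

saxm


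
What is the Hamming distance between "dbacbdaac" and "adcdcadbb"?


Comparing "dbacbdaac" and "adcdcadbb" position by position:
  Position 0: 'd' vs 'a' => differ
  Position 1: 'b' vs 'd' => differ
  Position 2: 'a' vs 'c' => differ
  Position 3: 'c' vs 'd' => differ
  Position 4: 'b' vs 'c' => differ
  Position 5: 'd' vs 'a' => differ
  Position 6: 'a' vs 'd' => differ
  Position 7: 'a' vs 'b' => differ
  Position 8: 'c' vs 'b' => differ
Total differences (Hamming distance): 9

9


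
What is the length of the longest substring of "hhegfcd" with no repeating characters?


Input: "hhegfcd"
Sliding window (track last position of each char):
  Position 0 ('h'): window [0,0] length 1 -- new best
  Position 1 ('h'): repeat (last at 0), move window start to 1
  Position 1 ('h'): window [1,1] length 1
  Position 2 ('e'): window [1,2] length 2 -- new best
  Position 3 ('g'): window [1,3] length 3 -- new best
  Position 4 ('f'): window [1,4] length 4 -- new best
  Position 5 ('c'): window [1,5] length 5 -- new best
  Position 6 ('d'): window [1,6] length 6 -- new best
Longest substring with no repeats: "hegfcd" with length 6

6


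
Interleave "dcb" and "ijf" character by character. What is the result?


Interleaving "dcb" and "ijf":
  Position 0: 'd' from first, 'i' from second => "di"
  Position 1: 'c' from first, 'j' from second => "cj"
  Position 2: 'b' from first, 'f' from second => "bf"
Result: dicjbf

dicjbf


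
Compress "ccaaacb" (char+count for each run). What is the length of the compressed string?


Input: ccaaacb
Runs:
  'c' x 2 => "c2"
  'a' x 3 => "a3"
  'c' x 1 => "c1"
  'b' x 1 => "b1"
Compressed: "c2a3c1b1"
Compressed length: 8

8


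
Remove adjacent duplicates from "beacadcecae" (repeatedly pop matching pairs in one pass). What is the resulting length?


Input: beacadcecae
Stack-based adjacent duplicate removal:
  Read 'b': push. Stack: b
  Read 'e': push. Stack: be
  Read 'a': push. Stack: bea
  Read 'c': push. Stack: beac
  Read 'a': push. Stack: beaca
  Read 'd': push. Stack: beacad
  Read 'c': push. Stack: beacadc
  Read 'e': push. Stack: beacadce
  Read 'c': push. Stack: beacadcec
  Read 'a': push. Stack: beacadceca
  Read 'e': push. Stack: beacadcecae
Final stack: "beacadcecae" (length 11)

11


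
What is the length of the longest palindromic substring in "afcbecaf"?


Input: "afcbecaf"
Checking substrings for palindromes:
  No multi-char palindromic substrings found
Longest palindromic substring: "a" with length 1

1


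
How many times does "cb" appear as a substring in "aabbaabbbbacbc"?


Searching for "cb" in "aabbaabbbbacbc"
Scanning each position:
  Position 0: "aa" => no
  Position 1: "ab" => no
  Position 2: "bb" => no
  Position 3: "ba" => no
  Position 4: "aa" => no
  Position 5: "ab" => no
  Position 6: "bb" => no
  Position 7: "bb" => no
  Position 8: "bb" => no
  Position 9: "ba" => no
  Position 10: "ac" => no
  Position 11: "cb" => MATCH
  Position 12: "bc" => no
Total occurrences: 1

1


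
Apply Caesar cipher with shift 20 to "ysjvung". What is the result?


Caesar cipher: shift "ysjvung" by 20
  'y' (pos 24) + 20 = pos 18 = 's'
  's' (pos 18) + 20 = pos 12 = 'm'
  'j' (pos 9) + 20 = pos 3 = 'd'
  'v' (pos 21) + 20 = pos 15 = 'p'
  'u' (pos 20) + 20 = pos 14 = 'o'
  'n' (pos 13) + 20 = pos 7 = 'h'
  'g' (pos 6) + 20 = pos 0 = 'a'
Result: smdpoha

smdpoha


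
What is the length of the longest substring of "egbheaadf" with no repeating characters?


Input: "egbheaadf"
Sliding window (track last position of each char):
  Position 0 ('e'): window [0,0] length 1 -- new best
  Position 1 ('g'): window [0,1] length 2 -- new best
  Position 2 ('b'): window [0,2] length 3 -- new best
  Position 3 ('h'): window [0,3] length 4 -- new best
  Position 4 ('e'): repeat (last at 0), move window start to 1
  Position 4 ('e'): window [1,4] length 4
  Position 5 ('a'): window [1,5] length 5 -- new best
  Position 6 ('a'): repeat (last at 5), move window start to 6
  Position 6 ('a'): window [6,6] length 1
  Position 7 ('d'): window [6,7] length 2
  Position 8 ('f'): window [6,8] length 3
Longest substring with no repeats: "gbhea" with length 5

5
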